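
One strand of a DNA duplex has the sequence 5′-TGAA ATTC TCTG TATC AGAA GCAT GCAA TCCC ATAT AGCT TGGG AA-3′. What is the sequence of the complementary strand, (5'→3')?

5'-TTCCCAAGCTATATGGGATTGCATGCTTCTGATACAGAGAATTTCA-3'

Pairing A↔T and G↔C gives ACTTTAAGAGACATAGTCTTCGTACGTTAGGGTATATCGAACCCTT, running 3'→5'. Reverse for the 5'→3' convention.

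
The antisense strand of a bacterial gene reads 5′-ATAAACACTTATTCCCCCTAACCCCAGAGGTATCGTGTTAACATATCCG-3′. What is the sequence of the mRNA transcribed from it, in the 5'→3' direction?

5'-CGGAUAUGUUAACACGAUACCUCUGGGGUUAGGGGGAAUAAGUGUUUAU-3'

The mRNA has the sequence of the coding strand (reverse complement of the template) with T→U. Reverse complement of ATAAACACTTATTCCCCCTAACCCCAGAGGTATCGTGTTAACATATCCG is CGGATATGTTAACACGATACCTCTGGGGTTAGGGGGAATAAGTGTTTAT; then T→U.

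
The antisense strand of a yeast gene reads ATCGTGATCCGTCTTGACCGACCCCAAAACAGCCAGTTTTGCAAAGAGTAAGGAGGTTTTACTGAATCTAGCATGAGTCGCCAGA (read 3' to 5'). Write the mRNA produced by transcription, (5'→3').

Reading the template 3'→5' as shown, RNA polymerase pairs each base (A→U, T→A, G↔C) to build mRNA 5'→3' directly.

5′-UAGCACUAGGCAGAACUGGCUGGGGUUUUGUCGGUCAAAACGUUUCUCAUUCCUCCAAAAUGACUUAGAUCGUACUCAGCGGUCU-3′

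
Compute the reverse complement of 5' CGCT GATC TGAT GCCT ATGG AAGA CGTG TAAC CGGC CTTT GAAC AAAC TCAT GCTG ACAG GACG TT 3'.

5'-AACGTCCTGTCAGCATGAGTTTGTTCAAAGGCCGGTTACACGTCTTCCATAGGCATCAGATCAGCG-3'

Complement each base (A↔T, G↔C): GCGACTAGACTACGGATACCTTCTGCACATTGGCCGGAAACTTGTTTGAGTACGACTGTCCTGCAA. Then reverse.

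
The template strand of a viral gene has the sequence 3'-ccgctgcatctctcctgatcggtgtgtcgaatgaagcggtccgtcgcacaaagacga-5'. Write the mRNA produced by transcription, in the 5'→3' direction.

5'-GGCGACGUAGAGAGGACUAGCCACACAGCUUACUUCGCCAGGCAGCGUGUUUCUGCU-3'

Reading the template 3'→5' as shown, RNA polymerase pairs each base (A→U, T→A, G↔C) to build mRNA 5'→3' directly.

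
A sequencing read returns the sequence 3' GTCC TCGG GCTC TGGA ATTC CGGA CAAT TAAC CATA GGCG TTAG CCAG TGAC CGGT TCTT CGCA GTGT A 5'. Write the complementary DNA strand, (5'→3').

5'-CAGGAGCCCGAGACCTTAAGGCCTGTTAATTGGTATCCGCAATCGGTCACTGGCCAAGAAGCGTCACAT-3'

The strand is given 3'→5', so its complement runs 5'→3' in the same left-to-right order: pair each base A↔T, G↔C.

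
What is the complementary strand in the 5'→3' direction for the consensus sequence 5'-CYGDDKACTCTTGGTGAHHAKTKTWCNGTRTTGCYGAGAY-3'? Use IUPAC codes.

5′-RTCTCRGCAAYACNGWAMAMTDDTCACCAAGAGTMHHCRG-3′

Standard pairs A↔T, G↔C; ambiguity codes pair R↔Y, K↔M, W↔W, D↔H, N↔N. Complement (GRCHHMTGAGAACCACTDDTMAMAWGNCAYAACGRCTCTR), then reverse for 5'→3'.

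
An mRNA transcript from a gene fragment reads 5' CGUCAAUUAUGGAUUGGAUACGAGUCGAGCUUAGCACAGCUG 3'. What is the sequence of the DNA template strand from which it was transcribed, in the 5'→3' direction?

5'-CAGCTGTGCTAAGCTCGACTCGTATCCAATCCATAATTGACG-3'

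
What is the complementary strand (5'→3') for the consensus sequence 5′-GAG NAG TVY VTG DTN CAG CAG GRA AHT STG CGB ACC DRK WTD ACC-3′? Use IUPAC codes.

5′-GGTHAWMYHGGTVCGCASADTTYCCTGCTGNAHCABRBACTNCTC-3′

Standard pairs A↔T, G↔C; ambiguity codes pair R↔Y, K↔M, W↔W, S↔S, B↔V, D↔H, N↔N. Complement (CTCNTCABRBACHANGTCGTCCYTTDASACGCVTGGHYMWAHTGG), then reverse for 5'→3'.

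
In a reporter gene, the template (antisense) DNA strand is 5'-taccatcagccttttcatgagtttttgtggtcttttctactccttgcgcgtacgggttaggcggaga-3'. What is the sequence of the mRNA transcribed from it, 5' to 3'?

5'-UCUCCGCCUAACCCGUACGCGCAAGGAGUAGAAAAGACCACAAAAACUCAUGAAAAGGCUGAUGGUA-3'

The mRNA has the sequence of the coding strand (reverse complement of the template) with T→U. Reverse complement of TACCATCAGCCTTTTCATGAGTTTTTGTGGTCTTTTCTACTCCTTGCGCGTACGGGTTAGGCGGAGA is TCTCCGCCTAACCCGTACGCGCAAGGAGTAGAAAAGACCACAAAAACTCATGAAAAGGCTGATGGTA; then T→U.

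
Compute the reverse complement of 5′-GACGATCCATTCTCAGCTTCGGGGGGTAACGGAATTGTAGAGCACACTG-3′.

Complement each base (A↔T, G↔C): CTGCTAGGTAAGAGTCGAAGCCCCCCATTGCCTTAACATCTCGTGTGAC. Then reverse.

5′-CAGTGTGCTCTACAATTCCGTTACCCCCCGAAGCTGAGAATGGATCGTC-3′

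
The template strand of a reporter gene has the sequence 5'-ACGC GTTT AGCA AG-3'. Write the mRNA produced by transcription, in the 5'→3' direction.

5'-CUUGCUAAACGCGU-3'

The mRNA has the sequence of the coding strand (reverse complement of the template) with T→U. Reverse complement of ACGCGTTTAGCAAG is CTTGCTAAACGCGT; then T→U.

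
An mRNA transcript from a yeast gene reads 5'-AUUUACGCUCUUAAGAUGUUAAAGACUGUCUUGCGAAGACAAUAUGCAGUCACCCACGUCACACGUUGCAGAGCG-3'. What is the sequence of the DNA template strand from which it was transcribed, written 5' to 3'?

Replace U with T to get the coding DNA strand: ATTTACGCTCTTAAGATGTTAAAGACTGTCTTGCGAAGACAATATGCAGTCACCCACGTCACACGTTGCAGAGCG. The template strand is its reverse complement (complement TAAATGCGAGAATTCTACAATTTCTGACAGAACGCTTCTGTTATACGTCAGTGGGTGCAGTGTGCAACGTCTCGC, then reverse).

5′-CGCTCTGCAACGTGTGACGTGGGTGACTGCATATTGTCTTCGCAAGACAGTCTTTAACATCTTAAGAGCGTAAAT-3′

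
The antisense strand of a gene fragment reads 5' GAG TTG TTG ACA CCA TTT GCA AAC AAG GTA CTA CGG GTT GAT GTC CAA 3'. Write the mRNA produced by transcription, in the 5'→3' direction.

5'-UUGGACAUCAACCCGUAGUACCUUGUUUGCAAAUGGUGUCAACAACUC-3'

The mRNA has the sequence of the coding strand (reverse complement of the template) with T→U. Reverse complement of GAGTTGTTGACACCATTTGCAAACAAGGTACTACGGGTTGATGTCCAA is TTGGACATCAACCCGTAGTACCTTGTTTGCAAATGGTGTCAACAACTC; then T→U.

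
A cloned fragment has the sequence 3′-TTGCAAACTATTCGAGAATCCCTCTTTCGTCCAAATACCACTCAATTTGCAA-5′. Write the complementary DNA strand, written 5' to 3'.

The strand is given 3'→5', so its complement runs 5'→3' in the same left-to-right order: pair each base A↔T, G↔C.

5'-AACGTTTGATAAGCTCTTAGGGAGAAAGCAGGTTTATGGTGAGTTAAACGTT-3'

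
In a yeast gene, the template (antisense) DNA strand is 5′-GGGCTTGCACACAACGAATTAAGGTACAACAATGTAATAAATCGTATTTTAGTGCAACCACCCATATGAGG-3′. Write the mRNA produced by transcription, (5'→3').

5'-CCUCAUAUGGGUGGUUGCACUAAAAUACGAUUUAUUACAUUGUUGUACCUUAAUUCGUUGUGUGCAAGCCC-3'

RNA polymerase reads the template 3'→5' and synthesizes mRNA 5'→3' by base-pairing (A→U, T→A, G↔C). The complement of the template is CCCGAACGTGTGTTGCTTAATTCCATGTTGTTACATTATTTAGCATAAAATCACGTTGGTGGGTATACTCC; antiparallel, so 5'→3' the coding strand is CCTCATATGGGTGGTTGCACTAAAATACGATTTATTACATTGTTGTACCTTAATTCGTTGTGTGCAAGCCC. Replace T with U for the mRNA.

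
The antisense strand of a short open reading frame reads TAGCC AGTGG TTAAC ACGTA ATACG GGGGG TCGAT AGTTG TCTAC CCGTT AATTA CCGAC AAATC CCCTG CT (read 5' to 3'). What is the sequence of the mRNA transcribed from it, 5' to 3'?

RNA polymerase reads the template 3'→5' and synthesizes mRNA 5'→3' by base-pairing (A→U, T→A, G↔C). The complement of the template is ATCGGTCACCAATTGTGCATTATGCCCCCCAGCTATCAACAGATGGGCAATTAATGGCTGTTTAGGGGACGA; antiparallel, so 5'→3' the coding strand is AGCAGGGGATTTGTCGGTAATTAACGGGTAGACAACTATCGACCCCCCGTATTACGTGTTAACCACTGGCTA. Replace T with U for the mRNA.

5'-AGCAGGGGAUUUGUCGGUAAUUAACGGGUAGACAACUAUCGACCCCCCGUAUUACGUGUUAACCACUGGCUA-3'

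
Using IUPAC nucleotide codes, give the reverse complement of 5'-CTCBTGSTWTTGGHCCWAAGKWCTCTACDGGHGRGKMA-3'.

Standard pairs A↔T, G↔C; ambiguity codes pair R↔Y, M↔K, W↔W, S↔S, B↔V, D↔H. Complement (GAGVACSAWAACCDGGWTTCMWGAGATGHCCDCYCMKT), then reverse for 5'→3'.

5'-TKMCYCDCCHGTAGAGWMCTTWGGDCCAAWASCAVGAG-3'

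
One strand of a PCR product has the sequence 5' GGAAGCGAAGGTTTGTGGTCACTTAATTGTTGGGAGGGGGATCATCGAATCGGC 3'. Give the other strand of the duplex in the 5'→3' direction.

The complement of GGAAGCGAAGGTTTGTGGTCACTTAATTGTTGGGAGGGGGATCATCGAATCGGC is CCTTCGCTTCCAAACACCAGTGAATTAACAACCCTCCCCCTAGTAGCTTAGCCG (A↔T, G↔C). DNA strands are antiparallel, so the complementary strand runs 3'→5'; reversing gives the 5'→3' form.

5′-GCCGATTCGATGATCCCCCTCCCAACAATTAAGTGACCACAAACCTTCGCTTCC-3′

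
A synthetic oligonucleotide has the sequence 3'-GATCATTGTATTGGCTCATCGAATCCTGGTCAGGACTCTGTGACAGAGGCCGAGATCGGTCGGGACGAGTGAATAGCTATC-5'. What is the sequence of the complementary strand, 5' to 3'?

5'-CTAGTAACATAACCGAGTAGCTTAGGACCAGTCCTGAGACACTGTCTCCGGCTCTAGCCAGCCCTGCTCACTTATCGATAG-3'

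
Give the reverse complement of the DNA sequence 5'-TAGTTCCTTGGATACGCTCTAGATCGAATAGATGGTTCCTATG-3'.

5'-CATAGGAACCATCTATTCGATCTAGAGCGTATCCAAGGAACTA-3'

Reading the sequence 3'→5' and pairing each base (A↔T, G↔C) gives the reverse complement directly.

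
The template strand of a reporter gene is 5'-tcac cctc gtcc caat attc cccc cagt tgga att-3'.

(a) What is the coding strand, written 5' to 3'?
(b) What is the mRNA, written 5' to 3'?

(a) The coding strand is the reverse complement of the template: complement AGTGGGAGCAGGGTTATAAGGGGGGTCAACCTTAA, then reverse.
(b) mRNA has the coding-strand sequence with T→U.

(a) 5'-AATTCCAACTGGGGGGAATATTGGGACGAGGGTGA-3'
(b) 5'-AAUUCCAACUGGGGGGAAUAUUGGGACGAGGGUGA-3'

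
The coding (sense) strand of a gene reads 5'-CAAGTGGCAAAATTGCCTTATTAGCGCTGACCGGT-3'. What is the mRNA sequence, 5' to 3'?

5'-CAAGUGGCAAAAUUGCCUUAUUAGCGCUGACCGGU-3'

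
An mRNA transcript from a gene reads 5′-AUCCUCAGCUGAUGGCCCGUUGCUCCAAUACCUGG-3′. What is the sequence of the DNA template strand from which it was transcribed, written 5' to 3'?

5'-CCAGGTATTGGAGCAACGGGCCATCAGCTGAGGAT-3'

Replace U with T to get the coding DNA strand: ATCCTCAGCTGATGGCCCGTTGCTCCAATACCTGG. The template strand is its reverse complement (complement TAGGAGTCGACTACCGGGCAACGAGGTTATGGACC, then reverse).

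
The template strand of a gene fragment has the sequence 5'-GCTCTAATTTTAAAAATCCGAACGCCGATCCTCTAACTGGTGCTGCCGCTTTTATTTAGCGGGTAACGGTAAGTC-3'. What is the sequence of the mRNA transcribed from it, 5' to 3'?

5'-GACUUACCGUUACCCGCUAAAUAAAAGCGGCAGCACCAGUUAGAGGAUCGGCGUUCGGAUUUUUAAAAUUAGAGC-3'

RNA polymerase reads the template 3'→5' and synthesizes mRNA 5'→3' by base-pairing (A→U, T→A, G↔C). The complement of the template is CGAGATTAAAATTTTTAGGCTTGCGGCTAGGAGATTGACCACGACGGCGAAAATAAATCGCCCATTGCCATTCAG; antiparallel, so 5'→3' the coding strand is GACTTACCGTTACCCGCTAAATAAAAGCGGCAGCACCAGTTAGAGGATCGGCGTTCGGATTTTTAAAATTAGAGC. Replace T with U for the mRNA.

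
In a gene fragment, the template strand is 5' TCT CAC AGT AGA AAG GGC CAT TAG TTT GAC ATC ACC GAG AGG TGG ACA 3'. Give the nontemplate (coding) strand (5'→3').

5'-TGTCCACCTCTCGGTGATGTCAAACTAATGGCCCTTTCTACTGTGAGA-3'

The coding strand is complementary and antiparallel to the template: take the complement (A↔T, G↔C) and reverse.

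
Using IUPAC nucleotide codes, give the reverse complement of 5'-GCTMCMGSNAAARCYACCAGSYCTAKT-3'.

5'-AMTAGRSCTGGTRGYTTTNSCKGKAGC-3'

Standard pairs A↔T, G↔C; ambiguity codes pair R↔Y, M↔K, S↔S, N↔N. Complement (CGAKGKCSNTTTYGRTGGTCSRGATMA), then reverse for 5'→3'.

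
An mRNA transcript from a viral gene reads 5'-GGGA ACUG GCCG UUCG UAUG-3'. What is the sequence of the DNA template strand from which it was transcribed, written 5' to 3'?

Replace U with T to get the coding DNA strand: GGGAACTGGCCGTTCGTATG. The template strand is its reverse complement (complement CCCTTGACCGGCAAGCATAC, then reverse).

5'-CATACGAACGGCCAGTTCCC-3'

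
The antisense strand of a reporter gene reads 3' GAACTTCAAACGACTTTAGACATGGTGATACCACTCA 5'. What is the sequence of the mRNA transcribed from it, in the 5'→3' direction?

5'-CUUGAAGUUUGCUGAAAUCUGUACCACUAUGGUGAGU-3'

Reading the template 3'→5' as shown, RNA polymerase pairs each base (A→U, T→A, G↔C) to build mRNA 5'→3' directly.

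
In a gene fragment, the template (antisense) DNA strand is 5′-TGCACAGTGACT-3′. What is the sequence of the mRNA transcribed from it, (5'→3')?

RNA polymerase reads the template 3'→5' and synthesizes mRNA 5'→3' by base-pairing (A→U, T→A, G↔C). The complement of the template is ACGTGTCACTGA; antiparallel, so 5'→3' the coding strand is AGTCACTGTGCA. Replace T with U for the mRNA.

5'-AGUCACUGUGCA-3'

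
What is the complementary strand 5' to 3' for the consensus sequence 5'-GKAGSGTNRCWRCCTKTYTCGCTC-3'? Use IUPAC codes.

5'-GAGCGARAMAGGYWGYNACSCTMC-3'

Standard pairs A↔T, G↔C; ambiguity codes pair R↔Y, K↔M, W↔W, S↔S, N↔N. Complement (CMTCSCANYGWYGGAMARAGCGAG), then reverse for 5'→3'.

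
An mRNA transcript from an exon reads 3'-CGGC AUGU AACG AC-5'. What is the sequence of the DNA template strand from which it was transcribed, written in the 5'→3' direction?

Written 5'→3' the mRNA is CAGCAAUGUACGGC, so the coding DNA strand is CAGCAATGTACGGC. The template is its reverse complement.

5'-GCCGTACATTGCTG-3'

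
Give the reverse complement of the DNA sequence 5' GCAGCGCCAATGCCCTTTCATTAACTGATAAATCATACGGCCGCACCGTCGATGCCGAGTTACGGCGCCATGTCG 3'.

Reading the sequence 3'→5' and pairing each base (A↔T, G↔C) gives the reverse complement directly.

5′-CGACATGGCGCCGTAACTCGGCATCGACGGTGCGGCCGTATGATTTATCAGTTAATGAAAGGGCATTGGCGCTGC-3′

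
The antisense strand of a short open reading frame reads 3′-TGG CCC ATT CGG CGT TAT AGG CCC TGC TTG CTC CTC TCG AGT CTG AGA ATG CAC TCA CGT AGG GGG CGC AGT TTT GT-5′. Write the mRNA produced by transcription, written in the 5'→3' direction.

Reading the template 3'→5' as shown, RNA polymerase pairs each base (A→U, T→A, G↔C) to build mRNA 5'→3' directly.

5′-ACCGGGUAAGCCGCAAUAUCCGGGACGAACGAGGAGAGCUCAGACUCUUACGUGAGUGCAUCCCCCGCGUCAAAACA-3′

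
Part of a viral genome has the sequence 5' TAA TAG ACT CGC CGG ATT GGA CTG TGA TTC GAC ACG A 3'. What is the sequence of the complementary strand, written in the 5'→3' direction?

5'-TCGTGTCGAATCACAGTCCAATCCGGCGAGTCTATTA-3'

Pairing A↔T and G↔C gives ATTATCTGAGCGGCCTAACCTGACACTAAGCTGTGCT, running 3'→5'. Reverse for the 5'→3' convention.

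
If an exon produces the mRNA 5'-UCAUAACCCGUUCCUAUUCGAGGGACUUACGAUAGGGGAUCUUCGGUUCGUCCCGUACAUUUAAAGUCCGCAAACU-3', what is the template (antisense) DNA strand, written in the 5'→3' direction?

5'-AGTTTGCGGACTTTAAATGTACGGGACGAACCGAAGATCCCCTATCGTAAGTCCCTCGAATAGGAACGGGTTATGA-3'

Replace U with T to get the coding DNA strand: TCATAACCCGTTCCTATTCGAGGGACTTACGATAGGGGATCTTCGGTTCGTCCCGTACATTTAAAGTCCGCAAACT. The template strand is its reverse complement (complement AGTATTGGGCAAGGATAAGCTCCCTGAATGCTATCCCCTAGAAGCCAAGCAGGGCATGTAAATTTCAGGCGTTTGA, then reverse).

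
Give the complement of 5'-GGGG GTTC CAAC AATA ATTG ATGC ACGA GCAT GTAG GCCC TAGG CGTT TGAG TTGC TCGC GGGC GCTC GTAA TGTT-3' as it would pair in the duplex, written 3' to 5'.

3'-CCCCCAAGGTTGTTATTAACTACGTGCTCGTACATCCGGGATCCGCAAACTCAACGAGCGCCCGCGAGCATTACAA-5'

Base-pairing A↔T, G↔C gives the complement. The complementary strand is antiparallel, so paired with a 5'→3' strand it runs 3'→5'.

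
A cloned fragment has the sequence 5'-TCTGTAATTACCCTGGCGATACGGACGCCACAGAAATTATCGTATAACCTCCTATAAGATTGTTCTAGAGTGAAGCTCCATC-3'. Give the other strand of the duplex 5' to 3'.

The complement of TCTGTAATTACCCTGGCGATACGGACGCCACAGAAATTATCGTATAACCTCCTATAAGATTGTTCTAGAGTGAAGCTCCATC is AGACATTAATGGGACCGCTATGCCTGCGGTGTCTTTAATAGCATATTGGAGGATATTCTAACAAGATCTCACTTCGAGGTAG (A↔T, G↔C). DNA strands are antiparallel, so the complementary strand runs 3'→5'; reversing gives the 5'→3' form.

5'-GATGGAGCTTCACTCTAGAACAATCTTATAGGAGGTTATACGATAATTTCTGTGGCGTCCGTATCGCCAGGGTAATTACAGA-3'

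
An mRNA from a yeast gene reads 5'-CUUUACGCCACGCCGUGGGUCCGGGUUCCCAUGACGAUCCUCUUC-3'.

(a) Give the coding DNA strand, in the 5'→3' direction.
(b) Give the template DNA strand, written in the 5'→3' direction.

(a) 5'-CTTTACGCCACGCCGTGGGTCCGGGTTCCCATGACGATCCTCTTC-3'
(b) 5'-GAAGAGGATCGTCATGGGAACCCGGACCCACGGCGTGGCGTAAAG-3'

(a) The coding strand matches the mRNA with U→T.
(b) The template strand is the reverse complement of the coding strand.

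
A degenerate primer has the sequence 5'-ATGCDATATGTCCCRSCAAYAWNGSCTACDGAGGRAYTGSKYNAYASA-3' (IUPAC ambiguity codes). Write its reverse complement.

5'-TSTRTNRMSCARTYCCTCHGTAGSCNWTRTTGSYGGGACATATHGCAT-3'

Standard pairs A↔T, G↔C; ambiguity codes pair R↔Y, K↔M, W↔W, S↔S, D↔H, N↔N. Complement (TACGHTATACAGGGYSGTTRTWNCSGATGHCTCCYTRACSMRNTRTST), then reverse for 5'→3'.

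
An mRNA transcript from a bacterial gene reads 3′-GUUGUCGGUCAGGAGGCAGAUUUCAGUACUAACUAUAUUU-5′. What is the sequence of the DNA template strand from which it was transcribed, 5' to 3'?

5'-CAACAGCCAGTCCTCCGTCTAAAGTCATGATTGATATAAA-3'

Written 5'→3' the mRNA is UUUAUAUCAAUCAUGACUUUAGACGGAGGACUGGCUGUUG, so the coding DNA strand is TTTATATCAATCATGACTTTAGACGGAGGACTGGCTGTTG. The template is its reverse complement.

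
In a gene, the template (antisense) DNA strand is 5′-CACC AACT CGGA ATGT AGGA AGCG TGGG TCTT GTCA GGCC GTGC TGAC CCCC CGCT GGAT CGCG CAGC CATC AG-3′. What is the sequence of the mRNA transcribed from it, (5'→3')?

5′-CUGAUGGCUGCGCGAUCCAGCGGGGGGUCAGCACGGCCUGACAAGACCCACGCUUCCUACAUUCCGAGUUGGUG-3′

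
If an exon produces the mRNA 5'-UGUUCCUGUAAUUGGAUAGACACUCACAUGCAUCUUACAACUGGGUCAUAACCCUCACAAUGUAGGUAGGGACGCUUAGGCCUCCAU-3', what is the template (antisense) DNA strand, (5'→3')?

5'-ATGGAGGCCTAAGCGTCCCTACCTACATTGTGAGGGTTATGACCCAGTTGTAAGATGCATGTGAGTGTCTATCCAATTACAGGAACA-3'

Replace U with T to get the coding DNA strand: TGTTCCTGTAATTGGATAGACACTCACATGCATCTTACAACTGGGTCATAACCCTCACAATGTAGGTAGGGACGCTTAGGCCTCCAT. The template strand is its reverse complement (complement ACAAGGACATTAACCTATCTGTGAGTGTACGTAGAATGTTGACCCAGTATTGGGAGTGTTACATCCATCCCTGCGAATCCGGAGGTA, then reverse).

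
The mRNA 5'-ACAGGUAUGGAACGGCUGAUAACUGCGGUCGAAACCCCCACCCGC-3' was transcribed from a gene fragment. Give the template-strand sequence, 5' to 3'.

Replace U with T to get the coding DNA strand: ACAGGTATGGAACGGCTGATAACTGCGGTCGAAACCCCCACCCGC. The template strand is its reverse complement (complement TGTCCATACCTTGCCGACTATTGACGCCAGCTTTGGGGGTGGGCG, then reverse).

5'-GCGGGTGGGGGTTTCGACCGCAGTTATCAGCCGTTCCATACCTGT-3'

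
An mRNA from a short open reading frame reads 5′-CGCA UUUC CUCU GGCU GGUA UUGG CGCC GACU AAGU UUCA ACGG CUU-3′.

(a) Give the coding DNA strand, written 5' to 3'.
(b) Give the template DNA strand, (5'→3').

(a) 5′-CGCATTTCCTCTGGCTGGTATTGGCGCCGACTAAGTTTCAACGGCTT-3′
(b) 5'-AAGCCGTTGAAACTTAGTCGGCGCCAATACCAGCCAGAGGAAATGCG-3'

(a) The coding strand matches the mRNA with U→T.
(b) The template strand is the reverse complement of the coding strand.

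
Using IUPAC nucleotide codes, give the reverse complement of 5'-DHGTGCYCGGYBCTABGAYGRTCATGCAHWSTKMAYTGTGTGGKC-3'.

Standard pairs A↔T, G↔C; ambiguity codes pair R↔Y, M↔K, W↔W, S↔S, B↔V, D↔H. Complement (HDCACGRGCCRVGATVCTRCYAGTACGTDWSAMKTRACACACCMG), then reverse for 5'→3'.

5'-GMCCACACARTKMASWDTGCATGAYCRTCVTAGVRCCGRGCACDH-3'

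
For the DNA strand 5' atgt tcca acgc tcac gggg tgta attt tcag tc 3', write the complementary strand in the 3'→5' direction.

3'-TACAAGGTTGCGAGTGCCCCACATTAAAAGTCAG-5'

Base-pairing A↔T, G↔C gives the complement. The complementary strand is antiparallel, so paired with a 5'→3' strand it runs 3'→5'.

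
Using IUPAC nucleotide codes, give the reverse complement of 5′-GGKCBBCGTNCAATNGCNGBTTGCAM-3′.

5'-KTGCAAVCNGCNATTGNACGVVGMCC-3'

Standard pairs A↔T, G↔C; ambiguity codes pair M↔K, B↔V, N↔N. Complement (CCMGVVGCANGTTANCGNCVAACGTK), then reverse for 5'→3'.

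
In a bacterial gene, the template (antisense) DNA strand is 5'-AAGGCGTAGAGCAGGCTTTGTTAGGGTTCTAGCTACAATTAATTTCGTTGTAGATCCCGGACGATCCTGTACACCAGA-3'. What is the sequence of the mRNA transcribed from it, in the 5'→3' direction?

5'-UCUGGUGUACAGGAUCGUCCGGGAUCUACAACGAAAUUAAUUGUAGCUAGAACCCUAACAAAGCCUGCUCUACGCCUU-3'

The mRNA has the sequence of the coding strand (reverse complement of the template) with T→U. Reverse complement of AAGGCGTAGAGCAGGCTTTGTTAGGGTTCTAGCTACAATTAATTTCGTTGTAGATCCCGGACGATCCTGTACACCAGA is TCTGGTGTACAGGATCGTCCGGGATCTACAACGAAATTAATTGTAGCTAGAACCCTAACAAAGCCTGCTCTACGCCTT; then T→U.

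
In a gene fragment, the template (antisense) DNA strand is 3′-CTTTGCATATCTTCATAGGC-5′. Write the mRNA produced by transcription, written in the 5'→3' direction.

5'-GAAACGUAUAGAAGUAUCCG-3'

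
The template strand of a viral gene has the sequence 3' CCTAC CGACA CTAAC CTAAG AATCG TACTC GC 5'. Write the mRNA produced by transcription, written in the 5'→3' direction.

Reading the template 3'→5' as shown, RNA polymerase pairs each base (A→U, T→A, G↔C) to build mRNA 5'→3' directly.

5'-GGAUGGCUGUGAUUGGAUUCUUAGCAUGAGCG-3'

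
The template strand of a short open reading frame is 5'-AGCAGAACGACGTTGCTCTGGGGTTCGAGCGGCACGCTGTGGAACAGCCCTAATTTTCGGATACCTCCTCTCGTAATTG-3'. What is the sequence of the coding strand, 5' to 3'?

5'-CAATTACGAGAGGAGGTATCCGAAAATTAGGGCTGTTCCACAGCGTGCCGCTCGAACCCCAGAGCAACGTCGTTCTGCT-3'

The coding strand is complementary and antiparallel to the template: take the complement (A↔T, G↔C) and reverse.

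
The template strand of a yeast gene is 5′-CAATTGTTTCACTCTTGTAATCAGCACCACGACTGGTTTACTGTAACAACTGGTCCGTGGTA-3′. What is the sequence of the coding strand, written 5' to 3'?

5'-TACCACGGACCAGTTGTTACAGTAAACCAGTCGTGGTGCTGATTACAAGAGTGAAACAATTG-3'

The coding strand is complementary and antiparallel to the template: take the complement (A↔T, G↔C) and reverse.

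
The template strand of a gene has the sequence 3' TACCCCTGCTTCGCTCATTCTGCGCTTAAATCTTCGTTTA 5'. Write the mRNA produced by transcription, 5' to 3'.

5'-AUGGGGACGAAGCGAGUAAGACGCGAAUUUAGAAGCAAAU-3'

Reading the template 3'→5' as shown, RNA polymerase pairs each base (A→U, T→A, G↔C) to build mRNA 5'→3' directly.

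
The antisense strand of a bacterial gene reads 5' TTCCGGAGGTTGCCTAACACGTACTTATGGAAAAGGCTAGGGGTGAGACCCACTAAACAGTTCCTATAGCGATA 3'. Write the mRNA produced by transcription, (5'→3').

5'-UAUCGCUAUAGGAACUGUUUAGUGGGUCUCACCCCUAGCCUUUUCCAUAAGUACGUGUUAGGCAACCUCCGGAA-3'

RNA polymerase reads the template 3'→5' and synthesizes mRNA 5'→3' by base-pairing (A→U, T→A, G↔C). The complement of the template is AAGGCCTCCAACGGATTGTGCATGAATACCTTTTCCGATCCCCACTCTGGGTGATTTGTCAAGGATATCGCTAT; antiparallel, so 5'→3' the coding strand is TATCGCTATAGGAACTGTTTAGTGGGTCTCACCCCTAGCCTTTTCCATAAGTACGTGTTAGGCAACCTCCGGAA. Replace T with U for the mRNA.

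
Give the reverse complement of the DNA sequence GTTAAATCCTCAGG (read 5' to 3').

5′-CCTGAGGATTTAAC-3′

Complement each base (A↔T, G↔C): CAATTTAGGAGTCC. Then reverse.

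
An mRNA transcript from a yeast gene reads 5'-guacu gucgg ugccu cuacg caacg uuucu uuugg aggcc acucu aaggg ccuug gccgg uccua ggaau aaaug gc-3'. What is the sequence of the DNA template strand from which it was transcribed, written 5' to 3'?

5'-GCCATTTATTCCTAGGACCGGCCAAGGCCCTTAGAGTGGCCTCCAAAAGAAACGTTGCGTAGAGGCACCGACAGTAC-3'

Replace U with T to get the coding DNA strand: GTACTGTCGGTGCCTCTACGCAACGTTTCTTTTGGAGGCCACTCTAAGGGCCTTGGCCGGTCCTAGGAATAAATGGC. The template strand is its reverse complement (complement CATGACAGCCACGGAGATGCGTTGCAAAGAAAACCTCCGGTGAGATTCCCGGAACCGGCCAGGATCCTTATTTACCG, then reverse).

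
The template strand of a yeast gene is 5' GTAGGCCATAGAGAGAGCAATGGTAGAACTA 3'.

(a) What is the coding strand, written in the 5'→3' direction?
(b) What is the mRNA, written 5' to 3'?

(a) The coding strand is the reverse complement of the template: complement CATCCGGTATCTCTCTCGTTACCATCTTGAT, then reverse.
(b) mRNA has the coding-strand sequence with T→U.

(a) 5'-TAGTTCTACCATTGCTCTCTCTATGGCCTAC-3'
(b) 5'-UAGUUCUACCAUUGCUCUCUCUAUGGCCUAC-3'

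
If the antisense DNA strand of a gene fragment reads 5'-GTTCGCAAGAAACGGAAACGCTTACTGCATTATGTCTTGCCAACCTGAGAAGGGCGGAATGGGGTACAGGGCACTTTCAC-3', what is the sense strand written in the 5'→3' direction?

5'-GTGAAAGTGCCCTGTACCCCATTCCGCCCTTCTCAGGTTGGCAAGACATAATGCAGTAAGCGTTTCCGTTTCTTGCGAAC-3'

The coding strand is complementary and antiparallel to the template: take the complement (A↔T, G↔C) and reverse.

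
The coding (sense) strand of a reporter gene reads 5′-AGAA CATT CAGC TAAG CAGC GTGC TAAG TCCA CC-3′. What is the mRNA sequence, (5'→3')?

mRNA has the coding-strand sequence with U in place of T.

5′-AGAACAUUCAGCUAAGCAGCGUGCUAAGUCCACC-3′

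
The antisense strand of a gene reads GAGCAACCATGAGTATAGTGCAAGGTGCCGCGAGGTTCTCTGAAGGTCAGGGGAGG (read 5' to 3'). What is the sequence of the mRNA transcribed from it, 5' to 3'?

5′-CCUCCCCUGACCUUCAGAGAACCUCGCGGCACCUUGCACUAUACUCAUGGUUGCUC-3′

RNA polymerase reads the template 3'→5' and synthesizes mRNA 5'→3' by base-pairing (A→U, T→A, G↔C). The complement of the template is CTCGTTGGTACTCATATCACGTTCCACGGCGCTCCAAGAGACTTCCAGTCCCCTCC; antiparallel, so 5'→3' the coding strand is CCTCCCCTGACCTTCAGAGAACCTCGCGGCACCTTGCACTATACTCATGGTTGCTC. Replace T with U for the mRNA.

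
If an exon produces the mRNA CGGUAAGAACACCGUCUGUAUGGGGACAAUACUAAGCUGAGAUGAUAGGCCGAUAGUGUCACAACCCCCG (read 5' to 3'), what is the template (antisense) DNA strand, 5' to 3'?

Replace U with T to get the coding DNA strand: CGGTAAGAACACCGTCTGTATGGGGACAATACTAAGCTGAGATGATAGGCCGATAGTGTCACAACCCCCG. The template strand is its reverse complement (complement GCCATTCTTGTGGCAGACATACCCCTGTTATGATTCGACTCTACTATCCGGCTATCACAGTGTTGGGGGC, then reverse).

5'-CGGGGGTTGTGACACTATCGGCCTATCATCTCAGCTTAGTATTGTCCCCATACAGACGGTGTTCTTACCG-3'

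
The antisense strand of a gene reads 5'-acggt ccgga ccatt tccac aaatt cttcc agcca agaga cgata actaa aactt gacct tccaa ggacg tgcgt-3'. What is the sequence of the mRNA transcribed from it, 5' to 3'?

RNA polymerase reads the template 3'→5' and synthesizes mRNA 5'→3' by base-pairing (A→U, T→A, G↔C). The complement of the template is TGCCAGGCCTGGTAAAGGTGTTTAAGAAGGTCGGTTCTCTGCTATTGATTTTGAACTGGAAGGTTCCTGCACGCA; antiparallel, so 5'→3' the coding strand is ACGCACGTCCTTGGAAGGTCAAGTTTTAGTTATCGTCTCTTGGCTGGAAGAATTTGTGGAAATGGTCCGGACCGT. Replace T with U for the mRNA.

5'-ACGCACGUCCUUGGAAGGUCAAGUUUUAGUUAUCGUCUCUUGGCUGGAAGAAUUUGUGGAAAUGGUCCGGACCGU-3'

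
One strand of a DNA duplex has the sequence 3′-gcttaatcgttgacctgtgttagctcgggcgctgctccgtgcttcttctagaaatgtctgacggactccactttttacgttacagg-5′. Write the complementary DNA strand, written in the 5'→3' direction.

5'-CGAATTAGCAACTGGACACAATCGAGCCCGCGACGAGGCACGAAGAAGATCTTTACAGACTGCCTGAGGTGAAAAATGCAATGTCC-3'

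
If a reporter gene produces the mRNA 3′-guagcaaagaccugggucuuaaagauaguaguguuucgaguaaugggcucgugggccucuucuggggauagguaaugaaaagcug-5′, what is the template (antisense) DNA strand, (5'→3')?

5'-CATCGTTTCTGGACCCAGAATTTCTATCATCACAAAGCTCATTACCCGAGCACCCGGAGAAGACCCCTATCCATTACTTTTCGAC-3'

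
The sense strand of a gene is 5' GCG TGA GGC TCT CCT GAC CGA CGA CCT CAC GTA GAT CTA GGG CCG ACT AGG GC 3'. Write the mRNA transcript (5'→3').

mRNA has the coding-strand sequence with U in place of T.

5'-GCGUGAGGCUCUCCUGACCGACGACCUCACGUAGAUCUAGGGCCGACUAGGGC-3'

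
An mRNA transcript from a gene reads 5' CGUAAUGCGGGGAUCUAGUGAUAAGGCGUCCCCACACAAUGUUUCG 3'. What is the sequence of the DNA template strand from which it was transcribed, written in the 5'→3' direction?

5'-CGAAACATTGTGTGGGGACGCCTTATCACTAGATCCCCGCATTACG-3'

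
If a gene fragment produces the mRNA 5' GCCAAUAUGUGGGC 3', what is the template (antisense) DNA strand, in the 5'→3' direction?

5'-GCCCACATATTGGC-3'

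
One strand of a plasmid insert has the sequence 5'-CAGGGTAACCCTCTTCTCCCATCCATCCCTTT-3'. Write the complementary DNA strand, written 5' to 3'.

Pairing A↔T and G↔C gives GTCCCATTGGGAGAAGAGGGTAGGTAGGGAAA, running 3'→5'. Reverse for the 5'→3' convention.

5'-AAAGGGATGGATGGGAGAAGAGGGTTACCCTG-3'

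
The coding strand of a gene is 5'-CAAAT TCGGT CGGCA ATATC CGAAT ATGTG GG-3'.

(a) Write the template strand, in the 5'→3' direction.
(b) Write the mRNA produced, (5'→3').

(a) 5'-CCCACATATTCGGATATTGCCGACCGAATTTG-3'
(b) 5'-CAAAUUCGGUCGGCAAUAUCCGAAUAUGUGGG-3'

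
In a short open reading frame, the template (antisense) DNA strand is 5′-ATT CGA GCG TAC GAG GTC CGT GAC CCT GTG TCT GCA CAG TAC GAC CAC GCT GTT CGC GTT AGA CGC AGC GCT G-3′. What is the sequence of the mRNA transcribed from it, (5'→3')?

5'-CAGCGCUGCGUCUAACGCGAACAGCGUGGUCGUACUGUGCAGACACAGGGUCACGGACCUCGUACGCUCGAAU-3'

The mRNA has the sequence of the coding strand (reverse complement of the template) with T→U. Reverse complement of ATTCGAGCGTACGAGGTCCGTGACCCTGTGTCTGCACAGTACGACCACGCTGTTCGCGTTAGACGCAGCGCTG is CAGCGCTGCGTCTAACGCGAACAGCGTGGTCGTACTGTGCAGACACAGGGTCACGGACCTCGTACGCTCGAAT; then T→U.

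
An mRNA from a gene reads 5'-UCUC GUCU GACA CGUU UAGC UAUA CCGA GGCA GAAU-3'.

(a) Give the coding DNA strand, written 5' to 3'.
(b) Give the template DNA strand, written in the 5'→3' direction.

(a) 5′-TCTCGTCTGACACGTTTAGCTATACCGAGGCAGAAT-3′
(b) 5'-ATTCTGCCTCGGTATAGCTAAACGTGTCAGACGAGA-3'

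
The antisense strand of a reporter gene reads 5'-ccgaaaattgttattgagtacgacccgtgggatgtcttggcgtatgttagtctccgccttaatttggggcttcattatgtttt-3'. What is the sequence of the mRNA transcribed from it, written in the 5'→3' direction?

The mRNA has the sequence of the coding strand (reverse complement of the template) with T→U. Reverse complement of CCGAAAATTGTTATTGAGTACGACCCGTGGGATGTCTTGGCGTATGTTAGTCTCCGCCTTAATTTGGGGCTTCATTATGTTTT is AAAACATAATGAAGCCCCAAATTAAGGCGGAGACTAACATACGCCAAGACATCCCACGGGTCGTACTCAATAACAATTTTCGG; then T→U.

5'-AAAACAUAAUGAAGCCCCAAAUUAAGGCGGAGACUAACAUACGCCAAGACAUCCCACGGGUCGUACUCAAUAACAAUUUUCGG-3'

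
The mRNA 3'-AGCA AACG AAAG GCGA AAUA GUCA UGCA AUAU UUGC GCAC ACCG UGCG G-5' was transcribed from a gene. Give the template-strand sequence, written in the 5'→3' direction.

Written 5'→3' the mRNA is GGCGUGCCACACGCGUUUAUAACGUACUGAUAAAGCGGAAAGCAAACGA, so the coding DNA strand is GGCGTGCCACACGCGTTTATAACGTACTGATAAAGCGGAAAGCAAACGA. The template is its reverse complement.

5'-TCGTTTGCTTTCCGCTTTATCAGTACGTTATAAACGCGTGTGGCACGCC-3'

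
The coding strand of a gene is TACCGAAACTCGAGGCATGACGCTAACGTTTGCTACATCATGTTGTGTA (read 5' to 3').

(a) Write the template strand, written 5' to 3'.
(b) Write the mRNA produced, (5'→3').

(a) 5'-TACACAACATGATGTAGCAAACGTTAGCGTCATGCCTCGAGTTTCGGTA-3'
(b) 5'-UACCGAAACUCGAGGCAUGACGCUAACGUUUGCUACAUCAUGUUGUGUA-3'

(a) The template strand is the reverse complement of the coding strand: complement ATGGCTTTGAGCTCCGTACTGCGATTGCAAACGATGTAGTACAACACAT, then reverse.
(b) mRNA matches the coding strand with T→U.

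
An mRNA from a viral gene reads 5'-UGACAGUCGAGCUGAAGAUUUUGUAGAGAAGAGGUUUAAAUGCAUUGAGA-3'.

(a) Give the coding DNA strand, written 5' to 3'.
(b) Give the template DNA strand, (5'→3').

(a) The coding strand matches the mRNA with U→T.
(b) The template strand is the reverse complement of the coding strand.

(a) 5'-TGACAGTCGAGCTGAAGATTTTGTAGAGAAGAGGTTTAAATGCATTGAGA-3'
(b) 5'-TCTCAATGCATTTAAACCTCTTCTCTACAAAATCTTCAGCTCGACTGTCA-3'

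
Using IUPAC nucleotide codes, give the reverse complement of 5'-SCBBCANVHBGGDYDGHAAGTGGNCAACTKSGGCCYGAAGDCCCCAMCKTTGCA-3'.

5'-TGCAAMGKTGGGGHCTTCRGGCCSMAGTTGNCCACTTDCHRHCCVDBNTGVVGS-3'

Standard pairs A↔T, G↔C; ambiguity codes pair Y↔R, M↔K, S↔S, B↔V, D↔H, N↔N. Complement (SGVVGTNBDVCCHRHCDTTCACCNGTTGAMSCCGGRCTTCHGGGGTKGMAACGT), then reverse for 5'→3'.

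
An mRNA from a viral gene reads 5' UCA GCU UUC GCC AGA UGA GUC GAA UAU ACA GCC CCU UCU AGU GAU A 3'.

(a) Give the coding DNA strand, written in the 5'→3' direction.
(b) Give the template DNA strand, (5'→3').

(a) 5'-TCAGCTTTCGCCAGATGAGTCGAATATACAGCCCCTTCTAGTGATA-3'
(b) 5'-TATCACTAGAAGGGGCTGTATATTCGACTCATCTGGCGAAAGCTGA-3'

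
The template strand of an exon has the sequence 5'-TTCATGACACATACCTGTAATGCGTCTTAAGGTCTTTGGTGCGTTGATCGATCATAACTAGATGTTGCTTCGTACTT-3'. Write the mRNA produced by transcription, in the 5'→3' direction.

RNA polymerase reads the template 3'→5' and synthesizes mRNA 5'→3' by base-pairing (A→U, T→A, G↔C). The complement of the template is AAGTACTGTGTATGGACATTACGCAGAATTCCAGAAACCACGCAACTAGCTAGTATTGATCTACAACGAAGCATGAA; antiparallel, so 5'→3' the coding strand is AAGTACGAAGCAACATCTAGTTATGATCGATCAACGCACCAAAGACCTTAAGACGCATTACAGGTATGTGTCATGAA. Replace T with U for the mRNA.

5'-AAGUACGAAGCAACAUCUAGUUAUGAUCGAUCAACGCACCAAAGACCUUAAGACGCAUUACAGGUAUGUGUCAUGAA-3'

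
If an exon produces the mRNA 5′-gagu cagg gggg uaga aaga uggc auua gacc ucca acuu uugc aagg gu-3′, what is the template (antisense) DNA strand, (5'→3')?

Replace U with T to get the coding DNA strand: GAGTCAGGGGGGTAGAAAGATGGCATTAGACCTCCAACTTTTGCAAGGGT. The template strand is its reverse complement (complement CTCAGTCCCCCCATCTTTCTACCGTAATCTGGAGGTTGAAAACGTTCCCA, then reverse).

5'-ACCCTTGCAAAAGTTGGAGGTCTAATGCCATCTTTCTACCCCCCTGACTC-3'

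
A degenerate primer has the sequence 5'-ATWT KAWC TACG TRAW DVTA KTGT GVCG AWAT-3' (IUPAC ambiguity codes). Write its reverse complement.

5'-ATWTCGBCACAMTABHWTYACGTAGWTMAWAT-3'

Standard pairs A↔T, G↔C; ambiguity codes pair R↔Y, K↔M, W↔W, D↔H, V↔B. Complement (TAWAMTWGATGCAYTWHBATMACACBGCTWTA), then reverse for 5'→3'.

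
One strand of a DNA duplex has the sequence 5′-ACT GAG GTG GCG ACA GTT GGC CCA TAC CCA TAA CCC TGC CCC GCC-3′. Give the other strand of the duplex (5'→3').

The complement of ACTGAGGTGGCGACAGTTGGCCCATACCCATAACCCTGCCCCGCC is TGACTCCACCGCTGTCAACCGGGTATGGGTATTGGGACGGGGCGG (A↔T, G↔C). DNA strands are antiparallel, so the complementary strand runs 3'→5'; reversing gives the 5'→3' form.

5'-GGCGGGGCAGGGTTATGGGTATGGGCCAACTGTCGCCACCTCAGT-3'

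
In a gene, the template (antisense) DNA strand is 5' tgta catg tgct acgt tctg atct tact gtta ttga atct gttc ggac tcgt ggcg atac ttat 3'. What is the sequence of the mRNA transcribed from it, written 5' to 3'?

5'-AUAAGUAUCGCCACGAGUCCGAACAGAUUCAAUAACAGUAAGAUCAGAACGUAGCACAUGUACA-3'

RNA polymerase reads the template 3'→5' and synthesizes mRNA 5'→3' by base-pairing (A→U, T→A, G↔C). The complement of the template is ACATGTACACGATGCAAGACTAGAATGACAATAACTTAGACAAGCCTGAGCACCGCTATGAATA; antiparallel, so 5'→3' the coding strand is ATAAGTATCGCCACGAGTCCGAACAGATTCAATAACAGTAAGATCAGAACGTAGCACATGTACA. Replace T with U for the mRNA.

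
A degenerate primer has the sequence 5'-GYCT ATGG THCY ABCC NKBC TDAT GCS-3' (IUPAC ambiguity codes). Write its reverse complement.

5'-SGCATHAGVMNGGVTRGDACCATAGRC-3'

Standard pairs A↔T, G↔C; ambiguity codes pair Y↔R, K↔M, S↔S, B↔V, D↔H, N↔N. Complement (CRGATACCADGRTVGGNMVGAHTACGS), then reverse for 5'→3'.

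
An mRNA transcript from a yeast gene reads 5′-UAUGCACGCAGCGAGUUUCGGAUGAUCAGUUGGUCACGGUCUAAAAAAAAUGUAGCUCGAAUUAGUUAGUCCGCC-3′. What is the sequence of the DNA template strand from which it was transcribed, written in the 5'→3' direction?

Replace U with T to get the coding DNA strand: TATGCACGCAGCGAGTTTCGGATGATCAGTTGGTCACGGTCTAAAAAAAATGTAGCTCGAATTAGTTAGTCCGCC. The template strand is its reverse complement (complement ATACGTGCGTCGCTCAAAGCCTACTAGTCAACCAGTGCCAGATTTTTTTTACATCGAGCTTAATCAATCAGGCGG, then reverse).

5'-GGCGGACTAACTAATTCGAGCTACATTTTTTTTAGACCGTGACCAACTGATCATCCGAAACTCGCTGCGTGCATA-3'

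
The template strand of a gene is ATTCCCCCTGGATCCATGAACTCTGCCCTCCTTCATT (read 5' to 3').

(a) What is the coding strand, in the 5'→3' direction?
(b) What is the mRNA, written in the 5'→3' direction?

(a) 5'-AATGAAGGAGGGCAGAGTTCATGGATCCAGGGGGAAT-3'
(b) 5'-AAUGAAGGAGGGCAGAGUUCAUGGAUCCAGGGGGAAU-3'

(a) The coding strand is the reverse complement of the template: complement TAAGGGGGACCTAGGTACTTGAGACGGGAGGAAGTAA, then reverse.
(b) mRNA has the coding-strand sequence with T→U.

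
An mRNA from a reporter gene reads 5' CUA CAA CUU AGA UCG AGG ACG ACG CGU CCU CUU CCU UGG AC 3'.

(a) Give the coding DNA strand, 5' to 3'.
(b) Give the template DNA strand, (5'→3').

(a) 5'-CTACAACTTAGATCGAGGACGACGCGTCCTCTTCCTTGGAC-3'
(b) 5'-GTCCAAGGAAGAGGACGCGTCGTCCTCGATCTAAGTTGTAG-3'

(a) The coding strand matches the mRNA with U→T.
(b) The template strand is the reverse complement of the coding strand.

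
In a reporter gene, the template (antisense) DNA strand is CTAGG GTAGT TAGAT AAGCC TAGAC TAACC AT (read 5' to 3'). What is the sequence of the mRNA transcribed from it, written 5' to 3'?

RNA polymerase reads the template 3'→5' and synthesizes mRNA 5'→3' by base-pairing (A→U, T→A, G↔C). The complement of the template is GATCCCATCAATCTATTCGGATCTGATTGGTA; antiparallel, so 5'→3' the coding strand is ATGGTTAGTCTAGGCTTATCTAACTACCCTAG. Replace T with U for the mRNA.

5'-AUGGUUAGUCUAGGCUUAUCUAACUACCCUAG-3'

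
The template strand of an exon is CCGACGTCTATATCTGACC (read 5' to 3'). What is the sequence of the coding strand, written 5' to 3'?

5'-GGTCAGATATAGACGTCGG-3'

The coding strand is complementary and antiparallel to the template: take the complement (A↔T, G↔C) and reverse.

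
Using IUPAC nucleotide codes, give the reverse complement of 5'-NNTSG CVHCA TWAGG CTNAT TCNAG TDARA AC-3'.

5'-GTTYTHACTNGAATNAGCCTWATGDBGCSANN-3'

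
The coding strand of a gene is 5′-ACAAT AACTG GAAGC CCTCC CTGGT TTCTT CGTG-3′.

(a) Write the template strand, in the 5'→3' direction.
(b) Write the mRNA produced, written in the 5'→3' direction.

(a) 5'-CACGAAGAAACCAGGGAGGGCTTCCAGTTATTGT-3'
(b) 5'-ACAAUAACUGGAAGCCCUCCCUGGUUUCUUCGUG-3'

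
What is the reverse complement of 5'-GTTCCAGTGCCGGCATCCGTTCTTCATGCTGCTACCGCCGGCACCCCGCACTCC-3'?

5′-GGAGTGCGGGGTGCCGGCGGTAGCAGCATGAAGAACGGATGCCGGCACTGGAAC-3′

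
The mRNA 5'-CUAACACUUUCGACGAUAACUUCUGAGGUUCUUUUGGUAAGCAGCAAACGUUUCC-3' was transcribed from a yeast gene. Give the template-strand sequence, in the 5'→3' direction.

Replace U with T to get the coding DNA strand: CTAACACTTTCGACGATAACTTCTGAGGTTCTTTTGGTAAGCAGCAAACGTTTCC. The template strand is its reverse complement (complement GATTGTGAAAGCTGCTATTGAAGACTCCAAGAAAACCATTCGTCGTTTGCAAAGG, then reverse).

5'-GGAAACGTTTGCTGCTTACCAAAAGAACCTCAGAAGTTATCGTCGAAAGTGTTAG-3'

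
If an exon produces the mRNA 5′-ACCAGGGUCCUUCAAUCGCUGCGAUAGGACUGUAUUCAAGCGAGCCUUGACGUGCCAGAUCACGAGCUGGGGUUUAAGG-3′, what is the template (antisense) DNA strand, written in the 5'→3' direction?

Replace U with T to get the coding DNA strand: ACCAGGGTCCTTCAATCGCTGCGATAGGACTGTATTCAAGCGAGCCTTGACGTGCCAGATCACGAGCTGGGGTTTAAGG. The template strand is its reverse complement (complement TGGTCCCAGGAAGTTAGCGACGCTATCCTGACATAAGTTCGCTCGGAACTGCACGGTCTAGTGCTCGACCCCAAATTCC, then reverse).

5'-CCTTAAACCCCAGCTCGTGATCTGGCACGTCAAGGCTCGCTTGAATACAGTCCTATCGCAGCGATTGAAGGACCCTGGT-3'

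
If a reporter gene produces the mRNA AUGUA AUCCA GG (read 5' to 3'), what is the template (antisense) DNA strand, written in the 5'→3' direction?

Replace U with T to get the coding DNA strand: ATGTAATCCAGG. The template strand is its reverse complement (complement TACATTAGGTCC, then reverse).

5'-CCTGGATTACAT-3'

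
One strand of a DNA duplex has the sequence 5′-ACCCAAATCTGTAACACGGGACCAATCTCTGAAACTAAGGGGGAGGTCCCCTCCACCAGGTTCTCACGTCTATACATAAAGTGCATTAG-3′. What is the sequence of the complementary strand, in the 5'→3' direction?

Pairing A↔T and G↔C gives TGGGTTTAGACATTGTGCCCTGGTTAGAGACTTTGATTCCCCCTCCAGGGGAGGTGGTCCAAGAGTGCAGATATGTATTTCACGTAATC, running 3'→5'. Reverse for the 5'→3' convention.

5'-CTAATGCACTTTATGTATAGACGTGAGAACCTGGTGGAGGGGACCTCCCCCTTAGTTTCAGAGATTGGTCCCGTGTTACAGATTTGGGT-3'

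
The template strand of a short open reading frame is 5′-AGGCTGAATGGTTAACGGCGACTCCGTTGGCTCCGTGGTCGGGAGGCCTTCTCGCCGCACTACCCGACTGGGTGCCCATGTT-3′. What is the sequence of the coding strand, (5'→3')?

The coding strand is complementary and antiparallel to the template: take the complement (A↔T, G↔C) and reverse.

5'-AACATGGGCACCCAGTCGGGTAGTGCGGCGAGAAGGCCTCCCGACCACGGAGCCAACGGAGTCGCCGTTAACCATTCAGCCT-3'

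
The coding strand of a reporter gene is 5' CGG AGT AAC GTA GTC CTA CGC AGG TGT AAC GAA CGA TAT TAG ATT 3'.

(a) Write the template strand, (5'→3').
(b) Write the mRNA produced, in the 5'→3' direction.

(a) The template strand is the reverse complement of the coding strand: complement GCCTCATTGCATCAGGATGCGTCCACATTGCTTGCTATAATCTAA, then reverse.
(b) mRNA matches the coding strand with T→U.

(a) 5′-AATCTAATATCGTTCGTTACACCTGCGTAGGACTACGTTACTCCG-3′
(b) 5'-CGGAGUAACGUAGUCCUACGCAGGUGUAACGAACGAUAUUAGAUU-3'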